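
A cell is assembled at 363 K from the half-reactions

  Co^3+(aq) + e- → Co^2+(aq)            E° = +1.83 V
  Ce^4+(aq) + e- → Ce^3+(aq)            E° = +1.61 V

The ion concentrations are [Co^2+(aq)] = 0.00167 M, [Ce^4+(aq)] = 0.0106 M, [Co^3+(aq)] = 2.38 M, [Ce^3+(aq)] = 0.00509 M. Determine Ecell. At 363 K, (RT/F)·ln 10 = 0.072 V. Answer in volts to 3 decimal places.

+0.424 V

The Co³⁺/Co²⁺ couple has the more positive E°, so it is the cathode; Ce⁴⁺/Ce³⁺ is the anode.
E°cell = +1.83 − (+1.61) = +0.22 V, with n = 1 electron transferred.
For the overall reaction Co^3+(aq) + Ce^3+(aq) → Co^2+(aq) + Ce^4+(aq), Q = ([Co^2+(aq)]·[Ce^4+(aq)]) / ([Co^3+(aq)]·[Ce^3+(aq)]) = 0.00146, giving log Q = −2.835.
Applying E = E° − (RT ln10/nF)·log Q gives +0.22 − (0.072/1)(−2.835) = +0.424 V.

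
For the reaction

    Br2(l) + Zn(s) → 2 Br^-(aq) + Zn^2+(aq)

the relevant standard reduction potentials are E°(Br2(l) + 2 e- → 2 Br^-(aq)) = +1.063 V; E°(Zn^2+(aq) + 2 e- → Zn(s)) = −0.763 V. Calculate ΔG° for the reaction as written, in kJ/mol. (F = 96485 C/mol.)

In the reaction as written Br2(l) is reduced, so the Br₂/Br⁻ couple is the cathode and Zn²⁺/Zn is the anode.
E°cell = +1.063 − (−0.763) = +1.826 V; balancing electrons gives n = 2.
ΔG° = −nFE°cell = −(2)(96485)(+1.826) J/mol = −352 kJ/mol.

−352 kJ/mol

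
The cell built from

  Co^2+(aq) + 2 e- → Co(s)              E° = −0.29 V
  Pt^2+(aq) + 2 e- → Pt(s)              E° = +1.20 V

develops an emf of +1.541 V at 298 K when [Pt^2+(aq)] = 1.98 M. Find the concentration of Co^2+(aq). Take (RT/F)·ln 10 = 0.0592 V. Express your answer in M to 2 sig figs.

0.037 M

The Pt²⁺/Pt couple has the larger reduction potential, so it is the cathode: E°cell = +1.20 − (−0.29) = +1.49 V and n = 2.
Rearranging E = E° − (0.0592/n)·log Q gives log Q = 2(+1.49 − (+1.541))/0.0592 = −1.723.
Balancing electrons gives Pt^2+(aq) + Co(s) → Pt(s) + Co^2+(aq); thus Q = [Co^2+(aq)] / [Pt^2+(aq)].
Substituting the known concentrations and solving, log [Co^2+(aq)] = −1.426 and [Co^2+(aq)] = 0.037 M.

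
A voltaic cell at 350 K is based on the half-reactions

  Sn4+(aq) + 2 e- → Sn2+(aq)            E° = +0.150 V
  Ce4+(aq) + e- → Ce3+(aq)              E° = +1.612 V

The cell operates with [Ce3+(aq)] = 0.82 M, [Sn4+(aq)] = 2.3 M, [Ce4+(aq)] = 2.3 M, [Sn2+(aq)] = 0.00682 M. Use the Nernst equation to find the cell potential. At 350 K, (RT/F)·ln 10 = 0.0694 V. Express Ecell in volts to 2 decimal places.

+1.41 V

Ce⁴⁺/Ce³⁺ is reduced (cathode, E° = +1.612 V) and Sn⁴⁺/Sn²⁺ is oxidized (anode).
E°cell = E°cat − E°an = +1.612 − (+0.150) = +1.462 V; n = 2.
Balancing gives 2 Ce4+(aq) + Sn2+(aq) → 2 Ce3+(aq) + Sn4+(aq); hence Q = ([Ce3+(aq)]^2·[Sn4+(aq)]) / ([Ce4+(aq)]^2·[Sn2+(aq)]) = 42.9 (log Q = 1.632).
By the Nernst equation, E = +1.462 − (0.0694/2)·(1.632) = +1.41 V.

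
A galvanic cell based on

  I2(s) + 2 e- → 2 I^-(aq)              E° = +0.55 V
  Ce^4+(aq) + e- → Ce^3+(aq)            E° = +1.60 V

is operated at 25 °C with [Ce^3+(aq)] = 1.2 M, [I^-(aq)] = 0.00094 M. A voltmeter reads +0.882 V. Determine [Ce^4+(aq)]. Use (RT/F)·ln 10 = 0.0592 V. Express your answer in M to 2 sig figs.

With Ce⁴⁺/Ce³⁺ at the cathode and I₂/I⁻ at the anode, E°cell = +1.60 − (+0.55) = +1.05 V (n = 2).
Rearranging E = E° − (0.0592/n)·log Q gives log Q = 2(+1.05 − (+0.882))/0.0592 = 5.676.
Balancing electrons gives 2 Ce^4+(aq) + 2 I^-(aq) → 2 Ce^3+(aq) + I2(s); thus Q = [Ce^3+(aq)]^2 / ([Ce^4+(aq)]^2·[I^-(aq)]^2).
Solving for the unknown gives log [Ce^4+(aq)] = 0.268, so [Ce^4+(aq)] ≈ 1.9 M.

1.9 M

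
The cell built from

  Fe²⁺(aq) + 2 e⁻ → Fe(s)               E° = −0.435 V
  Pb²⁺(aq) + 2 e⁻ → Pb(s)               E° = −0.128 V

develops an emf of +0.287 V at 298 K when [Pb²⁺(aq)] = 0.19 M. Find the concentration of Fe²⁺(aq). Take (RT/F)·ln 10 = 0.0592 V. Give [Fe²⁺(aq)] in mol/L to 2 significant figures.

0.90 M

The Pb²⁺/Pb couple has the larger reduction potential, so it is the cathode: E°cell = −0.128 − (−0.435) = +0.307 V and n = 2.
Rearranging E = E° − (0.0592/n)·log Q gives log Q = 2(+0.307 − (+0.287))/0.0592 = 0.676.
For Pb²⁺(aq) + Fe(s) → Pb(s) + Fe²⁺(aq), the reaction quotient is Q = [Fe²⁺(aq)] / [Pb²⁺(aq)].
Isolating [Fe²⁺(aq)] in Q = 10^{0.676} yields log [Fe²⁺(aq)] = −0.045, i.e. 0.90 M.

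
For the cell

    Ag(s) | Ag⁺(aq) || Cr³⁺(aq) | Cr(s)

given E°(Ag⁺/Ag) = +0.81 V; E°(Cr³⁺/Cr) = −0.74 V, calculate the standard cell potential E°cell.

−1.55 V

By convention the left-hand electrode in cell notation is the anode (oxidation) and the right-hand electrode is the cathode (reduction).
E°cell = E°(right) − E°(left) = −0.74 − (+0.81) = −1.55 V.
The negative sign shows that, as written, the cell would require an external voltage to drive the reaction.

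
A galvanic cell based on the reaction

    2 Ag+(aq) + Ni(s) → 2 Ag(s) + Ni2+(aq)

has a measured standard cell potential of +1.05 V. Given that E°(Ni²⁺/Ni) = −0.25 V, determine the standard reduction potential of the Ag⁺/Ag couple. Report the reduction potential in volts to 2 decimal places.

+0.80 V

In the reaction as written the Ag⁺/Ag couple is reduced (cathode) and Ni²⁺/Ni is oxidized (anode), so E°cell = E°(Ag⁺/Ag) − E°(Ni²⁺/Ni).
E°(Ag⁺/Ag) = E°cell + E°(anode) = +1.05 + (−0.25) = +0.80 V.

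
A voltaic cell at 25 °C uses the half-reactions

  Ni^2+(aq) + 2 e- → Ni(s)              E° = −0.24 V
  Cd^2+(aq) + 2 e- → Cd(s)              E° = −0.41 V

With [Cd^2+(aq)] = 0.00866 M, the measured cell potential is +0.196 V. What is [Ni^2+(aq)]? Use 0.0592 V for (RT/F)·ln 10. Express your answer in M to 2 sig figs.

Ni²⁺/Ni is the cathode (higher E°); E°cell = −0.24 − (−0.41) = +0.17 V with n = 2.
Rearranging E = E° − (0.0592/n)·log Q gives log Q = 2(+0.17 − (+0.196))/0.0592 = −0.878.
Balancing electrons gives Ni^2+(aq) + Cd(s) → Ni(s) + Cd^2+(aq); thus Q = [Cd^2+(aq)] / [Ni^2+(aq)].
Isolating [Ni^2+(aq)] in Q = 10^{−0.878} yields log [Ni^2+(aq)] = −1.184, i.e. 0.065 M.

0.065 M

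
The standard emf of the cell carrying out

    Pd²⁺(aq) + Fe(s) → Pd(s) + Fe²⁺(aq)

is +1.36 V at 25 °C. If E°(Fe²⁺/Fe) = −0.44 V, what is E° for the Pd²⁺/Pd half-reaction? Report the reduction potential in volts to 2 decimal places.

+0.92 V

In the reaction as written the Pd²⁺/Pd couple is reduced (cathode) and Fe²⁺/Fe is oxidized (anode), so E°cell = E°(Pd²⁺/Pd) − E°(Fe²⁺/Fe).
E°(Pd²⁺/Pd) = E°cell + E°(anode) = +1.36 + (−0.44) = +0.92 V.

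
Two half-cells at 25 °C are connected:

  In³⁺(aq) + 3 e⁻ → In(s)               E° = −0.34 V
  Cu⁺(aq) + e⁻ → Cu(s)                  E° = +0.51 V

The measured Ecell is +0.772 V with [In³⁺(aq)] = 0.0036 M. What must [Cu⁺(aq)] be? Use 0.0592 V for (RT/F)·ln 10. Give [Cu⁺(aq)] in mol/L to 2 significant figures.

0.0074 M

The Cu⁺/Cu couple has the larger reduction potential, so it is the cathode: E°cell = +0.51 − (−0.34) = +0.85 V and n = 3.
Since E = E° − (0.0592/n)·log Q, log Q = n(E° − E)/0.0592 = 3.953.
The balanced reaction is 3 Cu⁺(aq) + In(s) → 3 Cu(s) + In³⁺(aq), so Q = [In³⁺(aq)] / [Cu⁺(aq)]^3.
Solving for the unknown gives log [Cu⁺(aq)] = −2.132, so [Cu⁺(aq)] ≈ 0.0074 M.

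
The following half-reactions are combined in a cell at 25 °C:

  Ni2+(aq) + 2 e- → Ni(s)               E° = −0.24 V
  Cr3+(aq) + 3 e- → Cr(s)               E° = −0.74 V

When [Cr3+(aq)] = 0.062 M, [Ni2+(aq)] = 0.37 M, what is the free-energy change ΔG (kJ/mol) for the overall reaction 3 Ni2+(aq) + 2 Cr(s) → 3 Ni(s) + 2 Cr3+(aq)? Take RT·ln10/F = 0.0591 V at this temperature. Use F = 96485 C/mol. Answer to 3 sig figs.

E°cell = −0.24 − (−0.74) = +0.50 V; the balanced reaction transfers n = 6 electrons.
Here Q = [Cr3+(aq)]^2 / [Ni2+(aq)]^3 = 0.0759 (log Q = −1.120), giving E = +0.50 − (0.0591/6)·(−1.120) = +0.5110 V.
Finally ΔG = −nFE = −(6)(96485 C/mol)(+0.5110 V) = −296 kJ/mol.

−296 kJ/mol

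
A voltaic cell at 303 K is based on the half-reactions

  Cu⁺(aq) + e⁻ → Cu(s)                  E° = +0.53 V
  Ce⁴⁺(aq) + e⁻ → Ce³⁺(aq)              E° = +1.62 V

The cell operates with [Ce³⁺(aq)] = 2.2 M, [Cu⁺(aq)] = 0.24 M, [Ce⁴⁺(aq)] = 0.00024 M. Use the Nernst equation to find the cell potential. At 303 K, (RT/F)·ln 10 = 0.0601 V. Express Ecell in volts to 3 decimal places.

The Ce⁴⁺/Ce³⁺ couple has the more positive E°, so it is the cathode; Cu⁺/Cu is the anode.
The standard potential is +1.62 − (+0.53) = +1.09 V and the balanced reaction transfers n = 1 electron.
Balancing gives Ce⁴⁺(aq) + Cu(s) → Ce³⁺(aq) + Cu⁺(aq); hence Q = ([Ce³⁺(aq)]·[Cu⁺(aq)]) / [Ce⁴⁺(aq)] = 2.2×10^3 (log Q = 3.342).
By the Nernst equation, E = +1.09 − (0.0601/1)·(3.342) = +0.889 V.

+0.889 V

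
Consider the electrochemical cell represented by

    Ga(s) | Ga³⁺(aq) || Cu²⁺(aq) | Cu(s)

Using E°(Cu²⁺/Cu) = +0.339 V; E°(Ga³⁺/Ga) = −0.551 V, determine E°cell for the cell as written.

+0.890 V

By convention the left-hand electrode in cell notation is the anode (oxidation) and the right-hand electrode is the cathode (reduction).
E°cell = E°(right) − E°(left) = +0.339 − (−0.551) = +0.890 V.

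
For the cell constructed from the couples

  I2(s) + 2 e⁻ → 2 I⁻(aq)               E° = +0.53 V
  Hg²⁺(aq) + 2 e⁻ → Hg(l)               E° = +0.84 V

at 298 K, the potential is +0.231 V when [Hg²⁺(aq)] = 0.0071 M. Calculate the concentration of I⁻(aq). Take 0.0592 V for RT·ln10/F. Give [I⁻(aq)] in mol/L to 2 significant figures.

0.55 M

With Hg²⁺/Hg at the cathode and I₂/I⁻ at the anode, E°cell = +0.84 − (+0.53) = +0.31 V (n = 2).
Since E = E° − (0.0592/n)·log Q, log Q = n(E° − E)/0.0592 = 2.669.
Balancing electrons gives Hg²⁺(aq) + 2 I⁻(aq) → Hg(l) + I2(s); thus Q = 1 / ([Hg²⁺(aq)]·[I⁻(aq)]^2).
Solving for the unknown gives log [I⁻(aq)] = −0.260, so [I⁻(aq)] ≈ 0.55 M.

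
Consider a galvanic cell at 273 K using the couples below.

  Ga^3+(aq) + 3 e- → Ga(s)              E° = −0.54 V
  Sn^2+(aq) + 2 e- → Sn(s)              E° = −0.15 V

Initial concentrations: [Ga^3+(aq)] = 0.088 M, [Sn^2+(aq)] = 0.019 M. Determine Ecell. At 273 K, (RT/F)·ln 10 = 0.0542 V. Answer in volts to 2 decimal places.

+0.36 V

Since E°(Sn²⁺/Sn) > E°(Ga³⁺/Ga), Sn²⁺/Sn serves as the cathode.
The standard potential is −0.15 − (−0.54) = +0.39 V and the balanced reaction transfers n = 6 electrons.
For the overall reaction 3 Sn^2+(aq) + 2 Ga(s) → 3 Sn(s) + 2 Ga^3+(aq), Q = [Ga^3+(aq)]^2 / [Sn^2+(aq)]^3 = 1.13×10^3, giving log Q = 3.053.
By the Nernst equation, E = +0.39 − (0.0542/6)·(3.053) = +0.36 V.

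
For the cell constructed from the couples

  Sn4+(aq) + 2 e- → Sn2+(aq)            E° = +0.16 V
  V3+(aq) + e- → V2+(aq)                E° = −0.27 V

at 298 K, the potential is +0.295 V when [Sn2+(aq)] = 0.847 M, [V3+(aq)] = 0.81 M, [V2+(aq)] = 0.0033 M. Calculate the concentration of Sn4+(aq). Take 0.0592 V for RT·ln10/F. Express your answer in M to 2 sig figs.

1.4 M

The Sn⁴⁺/Sn²⁺ couple has the larger reduction potential, so it is the cathode: E°cell = +0.16 − (−0.27) = +0.43 V and n = 2.
Since E = E° − (0.0592/n)·log Q, log Q = n(E° − E)/0.0592 = 4.561.
For Sn4+(aq) + 2 V2+(aq) → Sn2+(aq) + 2 V3+(aq), the reaction quotient is Q = ([Sn2+(aq)]·[V3+(aq)]^2) / ([Sn4+(aq)]·[V2+(aq)]^2).
Solving for the unknown gives log [Sn4+(aq)] = 0.147, so [Sn4+(aq)] ≈ 1.4 M.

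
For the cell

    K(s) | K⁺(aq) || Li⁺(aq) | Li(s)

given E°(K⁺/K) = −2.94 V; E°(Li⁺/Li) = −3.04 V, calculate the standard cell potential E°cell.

−0.10 V

By convention the left-hand electrode in cell notation is the anode (oxidation) and the right-hand electrode is the cathode (reduction).
E°cell = E°(right) − E°(left) = −3.04 − (−2.94) = −0.10 V.
The negative sign shows that, as written, the cell would require an external voltage to drive the reaction.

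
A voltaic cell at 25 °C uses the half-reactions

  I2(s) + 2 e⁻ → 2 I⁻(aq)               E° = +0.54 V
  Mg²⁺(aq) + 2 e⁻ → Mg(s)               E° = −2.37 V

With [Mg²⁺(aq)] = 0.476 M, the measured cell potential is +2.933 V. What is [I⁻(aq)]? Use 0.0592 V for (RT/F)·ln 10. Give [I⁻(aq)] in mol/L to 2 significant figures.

With I₂/I⁻ at the cathode and Mg²⁺/Mg at the anode, E°cell = +0.54 − (−2.37) = +2.91 V (n = 2).
From the Nernst equation, log Q = n(E° − E)/0.0592 = 2·(+2.91 − (+2.933))/0.0592 = −0.777.
The balanced reaction is I2(s) + Mg(s) → 2 I⁻(aq) + Mg²⁺(aq), so Q = [I⁻(aq)]^2·[Mg²⁺(aq)].
Solving for the unknown gives log [I⁻(aq)] = −0.227, so [I⁻(aq)] ≈ 0.59 M.

0.59 M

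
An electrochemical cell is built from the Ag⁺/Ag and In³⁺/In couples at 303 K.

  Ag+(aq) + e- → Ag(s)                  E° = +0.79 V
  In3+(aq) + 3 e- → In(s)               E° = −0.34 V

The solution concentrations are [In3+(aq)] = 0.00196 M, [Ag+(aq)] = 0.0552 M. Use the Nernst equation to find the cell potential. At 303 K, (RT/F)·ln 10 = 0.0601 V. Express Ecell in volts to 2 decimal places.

Ag⁺/Ag is reduced (cathode, E° = +0.79 V) and In³⁺/In is oxidized (anode).
The standard potential is +0.79 − (−0.34) = +1.13 V and the balanced reaction transfers n = 3 electrons.
Balancing gives 3 Ag+(aq) + In(s) → 3 Ag(s) + In3+(aq); hence Q = [In3+(aq)] / [Ag+(aq)]^3 = 11.7 (log Q = 1.066).
E = E° − (0.0601/n)·log Q = +1.13 − (0.0601/3)(1.066) = +1.11 V.

+1.11 V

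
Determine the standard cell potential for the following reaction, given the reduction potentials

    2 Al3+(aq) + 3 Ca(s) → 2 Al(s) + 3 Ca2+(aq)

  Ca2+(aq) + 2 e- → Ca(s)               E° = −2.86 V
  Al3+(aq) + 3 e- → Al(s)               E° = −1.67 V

+1.19 V

In the reaction as written, Al3+(aq) is reduced (cathode) and Ca2+(aq) is produced by oxidation at the anode.
E°cell = E°(cathode) − E°(anode) = −1.67 − (−2.86) = +1.19 V.
The positive value indicates the reaction is spontaneous as written.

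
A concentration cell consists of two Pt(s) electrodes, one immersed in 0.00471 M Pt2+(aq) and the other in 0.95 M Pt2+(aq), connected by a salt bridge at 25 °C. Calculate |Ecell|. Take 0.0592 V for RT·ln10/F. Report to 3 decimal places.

0.068 V

For a concentration cell E°cell = 0, since both electrodes use the same couple.
The compartment with the higher Pt2+(aq) concentration (0.95 M) acts as the cathode; ions are reduced there and produced at the dilute (0.00471 M) anode.
With n = 2, Ecell = −(0.0592/2)·log([dilute]/[conc]) = −(0.0592/2)·log(0.00471/0.95) = +0.068 V.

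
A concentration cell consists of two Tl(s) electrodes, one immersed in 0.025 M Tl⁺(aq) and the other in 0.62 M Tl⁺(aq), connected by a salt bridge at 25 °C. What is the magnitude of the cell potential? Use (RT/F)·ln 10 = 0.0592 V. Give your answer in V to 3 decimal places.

For a concentration cell E°cell = 0, since both electrodes use the same couple.
The compartment with the higher Tl⁺(aq) concentration (0.62 M) acts as the cathode; ions are reduced there and produced at the dilute (0.025 M) anode.
With n = 1, Ecell = −(0.0592/1)·log([dilute]/[conc]) = −(0.0592/1)·log(0.025/0.62) = +0.083 V.

0.083 V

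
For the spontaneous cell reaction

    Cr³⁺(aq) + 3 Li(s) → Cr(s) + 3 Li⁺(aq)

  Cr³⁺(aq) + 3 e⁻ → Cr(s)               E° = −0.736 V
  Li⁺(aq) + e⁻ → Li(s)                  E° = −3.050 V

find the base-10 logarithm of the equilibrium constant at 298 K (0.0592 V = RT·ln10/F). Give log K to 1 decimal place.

log K = 117.3

The Cr³⁺/Cr couple is reduced (cathode); E°cell = −0.736 − (−3.050) = +2.314 V with n = 3.
At equilibrium E = 0, so log K = nE°cell / 0.0592 = (3)(+2.314) / 0.0592 = 117.3.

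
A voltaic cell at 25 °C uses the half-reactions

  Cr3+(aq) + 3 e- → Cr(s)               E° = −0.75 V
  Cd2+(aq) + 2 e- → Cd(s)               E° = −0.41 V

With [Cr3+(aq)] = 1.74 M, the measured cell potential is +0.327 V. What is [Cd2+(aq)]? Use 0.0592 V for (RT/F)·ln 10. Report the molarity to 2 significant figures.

With Cd²⁺/Cd at the cathode and Cr³⁺/Cr at the anode, E°cell = −0.41 − (−0.75) = +0.34 V (n = 6).
Rearranging E = E° − (0.0592/n)·log Q gives log Q = 6(+0.34 − (+0.327))/0.0592 = 1.318.
Balancing electrons gives 3 Cd2+(aq) + 2 Cr(s) → 3 Cd(s) + 2 Cr3+(aq); thus Q = [Cr3+(aq)]^2 / [Cd2+(aq)]^3.
Solving for the unknown gives log [Cd2+(aq)] = −0.279, so [Cd2+(aq)] ≈ 0.53 M.

0.53 M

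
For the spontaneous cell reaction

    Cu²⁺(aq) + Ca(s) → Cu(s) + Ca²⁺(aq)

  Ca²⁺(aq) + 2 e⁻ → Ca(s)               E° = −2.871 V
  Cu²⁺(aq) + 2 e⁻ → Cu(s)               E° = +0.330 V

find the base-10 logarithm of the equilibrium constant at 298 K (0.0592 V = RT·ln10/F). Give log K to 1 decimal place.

log K = 108.1

The Cu²⁺/Cu couple is reduced (cathode); E°cell = +0.330 − (−2.871) = +3.201 V with n = 2.
At equilibrium E = 0, so log K = nE°cell / 0.0592 = (2)(+3.201) / 0.0592 = 108.1.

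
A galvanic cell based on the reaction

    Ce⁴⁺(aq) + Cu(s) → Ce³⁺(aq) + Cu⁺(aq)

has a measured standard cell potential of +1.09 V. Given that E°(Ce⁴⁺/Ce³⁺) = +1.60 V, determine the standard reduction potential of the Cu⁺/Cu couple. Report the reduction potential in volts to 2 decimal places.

In the reaction as written the Ce⁴⁺/Ce³⁺ couple is reduced (cathode) and Cu⁺/Cu is oxidized (anode), so E°cell = E°(Ce⁴⁺/Ce³⁺) − E°(Cu⁺/Cu).
E°(Cu⁺/Cu) = E°(cathode) − E°cell = +1.60 − (+1.09) = +0.51 V.

+0.51 V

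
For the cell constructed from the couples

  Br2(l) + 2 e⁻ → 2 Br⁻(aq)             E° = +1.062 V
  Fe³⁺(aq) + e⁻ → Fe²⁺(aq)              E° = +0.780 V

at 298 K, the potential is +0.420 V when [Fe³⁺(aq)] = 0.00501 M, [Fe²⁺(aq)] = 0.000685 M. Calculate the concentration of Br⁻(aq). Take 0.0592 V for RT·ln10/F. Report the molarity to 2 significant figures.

The Br₂/Br⁻ couple has the larger reduction potential, so it is the cathode: E°cell = +1.062 − (+0.780) = +0.282 V and n = 2.
From the Nernst equation, log Q = n(E° − E)/0.0592 = 2·(+0.282 − (+0.420))/0.0592 = −4.662.
Balancing electrons gives Br2(l) + 2 Fe²⁺(aq) → 2 Br⁻(aq) + 2 Fe³⁺(aq); thus Q = ([Br⁻(aq)]^2·[Fe³⁺(aq)]^2) / [Fe²⁺(aq)]^2.
Substituting the known concentrations and solving, log [Br⁻(aq)] = −3.195 and [Br⁻(aq)] = 0.00064 M.

0.00064 M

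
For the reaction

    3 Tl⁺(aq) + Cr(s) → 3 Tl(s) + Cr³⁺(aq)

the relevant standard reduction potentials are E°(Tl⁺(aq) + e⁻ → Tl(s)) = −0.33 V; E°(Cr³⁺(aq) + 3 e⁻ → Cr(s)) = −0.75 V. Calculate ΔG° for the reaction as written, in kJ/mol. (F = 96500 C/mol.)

In the reaction as written Tl⁺(aq) is reduced, so the Tl⁺/Tl couple is the cathode and Cr³⁺/Cr is the anode.
E°cell = −0.33 − (−0.75) = +0.42 V; balancing electrons gives n = 3.
ΔG° = −nFE°cell = −(3)(96500)(+0.42) J/mol = −122 kJ/mol.

−122 kJ/mol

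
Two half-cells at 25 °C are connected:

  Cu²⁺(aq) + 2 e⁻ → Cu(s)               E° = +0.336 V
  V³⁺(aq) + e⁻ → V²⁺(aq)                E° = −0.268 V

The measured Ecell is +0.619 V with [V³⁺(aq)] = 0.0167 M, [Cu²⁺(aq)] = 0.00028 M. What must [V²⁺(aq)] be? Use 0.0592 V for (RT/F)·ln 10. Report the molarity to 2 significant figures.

1.8 M

Cu²⁺/Cu is the cathode (higher E°); E°cell = +0.336 − (−0.268) = +0.604 V with n = 2.
Since E = E° − (0.0592/n)·log Q, log Q = n(E° − E)/0.0592 = −0.507.
For Cu²⁺(aq) + 2 V²⁺(aq) → Cu(s) + 2 V³⁺(aq), the reaction quotient is Q = [V³⁺(aq)]^2 / ([Cu²⁺(aq)]·[V²⁺(aq)]^2).
Substituting the known concentrations and solving, log [V²⁺(aq)] = 0.253 and [V²⁺(aq)] = 1.8 M.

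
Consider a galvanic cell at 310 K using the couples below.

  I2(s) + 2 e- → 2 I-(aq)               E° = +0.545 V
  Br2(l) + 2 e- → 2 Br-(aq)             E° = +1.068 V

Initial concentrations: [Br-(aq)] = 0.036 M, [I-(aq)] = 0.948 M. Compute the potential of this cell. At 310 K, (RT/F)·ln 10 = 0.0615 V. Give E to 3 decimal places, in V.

+0.610 V

Since E°(Br₂/Br⁻) > E°(I₂/I⁻), Br₂/Br⁻ serves as the cathode.
The standard potential is +1.068 − (+0.545) = +0.523 V and the balanced reaction transfers n = 2 electrons.
For the overall reaction Br2(l) + 2 I-(aq) → 2 Br-(aq) + I2(s), Q = [Br-(aq)]^2 / [I-(aq)]^2 = 0.00144, giving log Q = −2.841.
E = E° − (0.0615/n)·log Q = +0.523 − (0.0615/2)(−2.841) = +0.610 V.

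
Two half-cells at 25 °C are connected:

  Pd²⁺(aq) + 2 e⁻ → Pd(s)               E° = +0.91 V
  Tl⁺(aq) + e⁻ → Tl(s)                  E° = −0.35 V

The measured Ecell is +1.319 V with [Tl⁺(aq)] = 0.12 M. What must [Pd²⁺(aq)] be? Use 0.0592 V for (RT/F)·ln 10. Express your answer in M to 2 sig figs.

1.4 M

Pd²⁺/Pd is the cathode (higher E°); E°cell = +0.91 − (−0.35) = +1.26 V with n = 2.
From the Nernst equation, log Q = n(E° − E)/0.0592 = 2·(+1.26 − (+1.319))/0.0592 = −1.993.
The balanced reaction is Pd²⁺(aq) + 2 Tl(s) → Pd(s) + 2 Tl⁺(aq), so Q = [Tl⁺(aq)]^2 / [Pd²⁺(aq)].
Solving for the unknown gives log [Pd²⁺(aq)] = 0.151, so [Pd²⁺(aq)] ≈ 1.4 M.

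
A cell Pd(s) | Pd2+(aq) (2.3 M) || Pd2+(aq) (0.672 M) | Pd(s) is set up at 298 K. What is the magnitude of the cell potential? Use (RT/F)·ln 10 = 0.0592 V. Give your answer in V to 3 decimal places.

For a concentration cell E°cell = 0, since both electrodes use the same couple.
The compartment with the higher Pd2+(aq) concentration (2.3 M) acts as the cathode; ions are reduced there and produced at the dilute (0.672 M) anode.
With n = 2, Ecell = −(0.0592/2)·log([dilute]/[conc]) = −(0.0592/2)·log(0.672/2.3) = +0.016 V.

0.016 V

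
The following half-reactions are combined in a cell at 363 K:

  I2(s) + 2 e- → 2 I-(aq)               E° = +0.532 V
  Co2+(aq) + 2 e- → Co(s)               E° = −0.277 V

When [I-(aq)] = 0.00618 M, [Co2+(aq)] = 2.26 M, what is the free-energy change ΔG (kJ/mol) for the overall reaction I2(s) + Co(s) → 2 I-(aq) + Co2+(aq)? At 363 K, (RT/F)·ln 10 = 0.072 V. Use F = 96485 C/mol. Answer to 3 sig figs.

The standard cell potential is +0.532 − (−0.277) = +0.809 V, with n = 2 electrons in the balanced equation.
The reaction quotient is [I-(aq)]^2·[Co2+(aq)] = 8.63×10^−5; by Nernst, E = +0.809 − (0.072/2)(−4.064) = +0.9553 V.
Then ΔG = −nFE = −2 × 96485 × +0.9553 J/mol = −184 kJ/mol.

−184 kJ/mol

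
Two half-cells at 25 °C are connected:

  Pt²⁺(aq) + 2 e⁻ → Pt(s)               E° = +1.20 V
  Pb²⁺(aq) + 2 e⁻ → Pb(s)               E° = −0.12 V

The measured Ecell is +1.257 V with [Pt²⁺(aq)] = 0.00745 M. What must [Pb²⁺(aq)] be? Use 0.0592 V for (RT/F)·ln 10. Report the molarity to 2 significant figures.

With Pt²⁺/Pt at the cathode and Pb²⁺/Pb at the anode, E°cell = +1.20 − (−0.12) = +1.32 V (n = 2).
Since E = E° − (0.0592/n)·log Q, log Q = n(E° − E)/0.0592 = 2.128.
For Pt²⁺(aq) + Pb(s) → Pt(s) + Pb²⁺(aq), the reaction quotient is Q = [Pb²⁺(aq)] / [Pt²⁺(aq)].
Solving for the unknown gives log [Pb²⁺(aq)] = 0.000, so [Pb²⁺(aq)] ≈ 1.0 M.

1.0 M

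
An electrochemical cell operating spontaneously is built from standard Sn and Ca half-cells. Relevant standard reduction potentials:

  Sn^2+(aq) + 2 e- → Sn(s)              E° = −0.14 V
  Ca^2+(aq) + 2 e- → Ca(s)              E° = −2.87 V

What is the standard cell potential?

+2.73 V

The Sn²⁺/Sn couple has the higher E°, so Sn ion is reduced (cathode) and Ca is oxidized (anode).
E°cell = E°(cathode) − E°(anode) = −0.14 − (−2.87) = +2.73 V.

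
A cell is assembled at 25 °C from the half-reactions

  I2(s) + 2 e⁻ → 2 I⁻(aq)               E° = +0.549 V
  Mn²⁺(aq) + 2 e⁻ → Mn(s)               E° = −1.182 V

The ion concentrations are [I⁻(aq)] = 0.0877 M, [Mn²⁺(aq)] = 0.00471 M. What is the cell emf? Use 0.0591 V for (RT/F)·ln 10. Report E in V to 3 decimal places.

+1.862 V

Since E°(I₂/I⁻) > E°(Mn²⁺/Mn), I₂/I⁻ serves as the cathode.
The standard potential is +0.549 − (−1.182) = +1.731 V and the balanced reaction transfers n = 2 electrons.
Balancing gives I2(s) + Mn(s) → 2 I⁻(aq) + Mn²⁺(aq); hence Q = [I⁻(aq)]^2·[Mn²⁺(aq)] = 3.62×10^−5 (log Q = −4.441).
E = E° − (0.0591/n)·log Q = +1.731 − (0.0591/2)(−4.441) = +1.862 V.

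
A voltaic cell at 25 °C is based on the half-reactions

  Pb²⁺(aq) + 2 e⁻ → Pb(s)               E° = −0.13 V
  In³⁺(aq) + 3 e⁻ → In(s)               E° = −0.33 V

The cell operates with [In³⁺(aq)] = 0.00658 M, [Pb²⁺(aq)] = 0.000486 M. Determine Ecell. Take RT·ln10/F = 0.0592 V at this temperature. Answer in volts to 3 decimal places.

+0.145 V

The Pb²⁺/Pb couple has the more positive E°, so it is the cathode; In³⁺/In is the anode.
The standard potential is −0.13 − (−0.33) = +0.20 V and the balanced reaction transfers n = 6 electrons.
Balancing gives 3 Pb²⁺(aq) + 2 In(s) → 3 Pb(s) + 2 In³⁺(aq); hence Q = [In³⁺(aq)]^2 / [Pb²⁺(aq)]^3 = 3.77×10^5 (log Q = 5.577).
E = E° − (0.0592/n)·log Q = +0.20 − (0.0592/6)(5.577) = +0.145 V.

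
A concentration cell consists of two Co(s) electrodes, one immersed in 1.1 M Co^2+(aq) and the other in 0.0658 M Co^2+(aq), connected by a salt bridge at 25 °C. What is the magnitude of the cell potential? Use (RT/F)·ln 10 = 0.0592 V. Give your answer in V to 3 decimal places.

For a concentration cell E°cell = 0, since both electrodes use the same couple.
The compartment with the higher Co^2+(aq) concentration (1.1 M) acts as the cathode; ions are reduced there and produced at the dilute (0.0658 M) anode.
With n = 2, Ecell = −(0.0592/2)·log([dilute]/[conc]) = −(0.0592/2)·log(0.0658/1.1) = +0.036 V.

0.036 V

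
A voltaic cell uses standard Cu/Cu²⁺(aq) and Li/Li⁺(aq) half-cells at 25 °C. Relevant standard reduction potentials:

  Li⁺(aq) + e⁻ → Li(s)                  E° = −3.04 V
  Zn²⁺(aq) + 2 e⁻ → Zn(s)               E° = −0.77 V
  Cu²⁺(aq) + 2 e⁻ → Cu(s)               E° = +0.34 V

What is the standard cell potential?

+3.38 V

The Cu²⁺/Cu couple has the higher E°, so Cu ion is reduced (cathode) and Li is oxidized (anode).
E°cell = E°(cathode) − E°(anode) = +0.34 − (−3.04) = +3.38 V.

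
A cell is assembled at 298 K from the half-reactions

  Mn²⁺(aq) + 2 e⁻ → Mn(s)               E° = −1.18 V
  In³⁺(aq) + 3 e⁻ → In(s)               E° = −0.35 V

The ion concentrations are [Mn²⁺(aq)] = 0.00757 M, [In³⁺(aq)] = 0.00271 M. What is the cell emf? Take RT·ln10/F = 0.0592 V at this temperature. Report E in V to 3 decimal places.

The In³⁺/In couple has the more positive E°, so it is the cathode; Mn²⁺/Mn is the anode.
The standard potential is −0.35 − (−1.18) = +0.83 V and the balanced reaction transfers n = 6 electrons.
For the overall reaction 2 In³⁺(aq) + 3 Mn(s) → 2 In(s) + 3 Mn²⁺(aq), Q = [Mn²⁺(aq)]^3 / [In³⁺(aq)]^2 = 0.0591, giving log Q = −1.229.
Applying E = E° − (RT ln10/nF)·log Q gives +0.83 − (0.0592/6)(−1.229) = +0.842 V.

+0.842 V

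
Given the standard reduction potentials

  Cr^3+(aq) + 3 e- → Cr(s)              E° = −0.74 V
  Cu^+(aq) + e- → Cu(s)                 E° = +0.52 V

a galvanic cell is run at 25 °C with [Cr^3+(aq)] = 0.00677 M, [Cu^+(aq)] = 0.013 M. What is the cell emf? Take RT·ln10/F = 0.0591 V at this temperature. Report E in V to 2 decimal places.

+1.19 V

Cu⁺/Cu is reduced (cathode, E° = +0.52 V) and Cr³⁺/Cr is oxidized (anode).
E°cell = +0.52 − (−0.74) = +1.26 V, with n = 3 electrons transferred.
For the overall reaction 3 Cu^+(aq) + Cr(s) → 3 Cu(s) + Cr^3+(aq), Q = [Cr^3+(aq)] / [Cu^+(aq)]^3 = 3.08×10^3, giving log Q = 3.489.
E = E° − (0.0591/n)·log Q = +1.26 − (0.0591/3)(3.489) = +1.19 V.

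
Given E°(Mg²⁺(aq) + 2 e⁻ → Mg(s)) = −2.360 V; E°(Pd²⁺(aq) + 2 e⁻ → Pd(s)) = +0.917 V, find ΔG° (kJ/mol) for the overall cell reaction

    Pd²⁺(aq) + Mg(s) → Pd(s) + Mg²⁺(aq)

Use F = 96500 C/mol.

−632 kJ/mol

In the reaction as written Pd²⁺(aq) is reduced, so the Pd²⁺/Pd couple is the cathode and Mg²⁺/Mg is the anode.
E°cell = +0.917 − (−2.360) = +3.277 V; balancing electrons gives n = 2.
ΔG° = −nFE°cell = −(2)(96500)(+3.277) J/mol = −632 kJ/mol.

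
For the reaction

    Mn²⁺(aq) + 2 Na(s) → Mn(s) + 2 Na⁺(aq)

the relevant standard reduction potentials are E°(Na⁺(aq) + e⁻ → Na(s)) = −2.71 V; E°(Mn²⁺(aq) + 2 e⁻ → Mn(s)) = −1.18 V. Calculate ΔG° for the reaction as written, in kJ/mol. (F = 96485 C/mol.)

−295 kJ/mol

In the reaction as written Mn²⁺(aq) is reduced, so the Mn²⁺/Mn couple is the cathode and Na⁺/Na is the anode.
E°cell = −1.18 − (−2.71) = +1.53 V; balancing electrons gives n = 2.
ΔG° = −nFE°cell = −(2)(96485)(+1.53) J/mol = −295 kJ/mol.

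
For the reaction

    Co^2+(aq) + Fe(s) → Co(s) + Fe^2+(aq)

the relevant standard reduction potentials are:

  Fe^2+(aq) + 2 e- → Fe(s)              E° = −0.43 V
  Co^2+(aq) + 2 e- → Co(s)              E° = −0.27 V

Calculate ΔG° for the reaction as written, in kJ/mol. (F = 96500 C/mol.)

−30.9 kJ/mol

In the reaction as written Co^2+(aq) is reduced, so the Co²⁺/Co couple is the cathode and Fe²⁺/Fe is the anode.
E°cell = −0.27 − (−0.43) = +0.16 V; balancing electrons gives n = 2.
ΔG° = −nFE°cell = −(2)(96500)(+0.16) J/mol = −30.9 kJ/mol.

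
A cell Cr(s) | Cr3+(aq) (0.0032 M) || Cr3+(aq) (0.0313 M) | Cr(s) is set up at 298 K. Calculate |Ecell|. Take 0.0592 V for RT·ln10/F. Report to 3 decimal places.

For a concentration cell E°cell = 0, since both electrodes use the same couple.
The compartment with the higher Cr3+(aq) concentration (0.0313 M) acts as the cathode; ions are reduced there and produced at the dilute (0.0032 M) anode.
With n = 3, Ecell = −(0.0592/3)·log([dilute]/[conc]) = −(0.0592/3)·log(0.0032/0.0313) = +0.020 V.

0.020 V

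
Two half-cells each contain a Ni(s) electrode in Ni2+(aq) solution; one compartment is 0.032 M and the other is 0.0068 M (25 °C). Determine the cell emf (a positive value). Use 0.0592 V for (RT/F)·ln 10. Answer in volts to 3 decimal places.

For a concentration cell E°cell = 0, since both electrodes use the same couple.
The compartment with the higher Ni2+(aq) concentration (0.032 M) acts as the cathode; ions are reduced there and produced at the dilute (0.0068 M) anode.
With n = 2, Ecell = −(0.0592/2)·log([dilute]/[conc]) = −(0.0592/2)·log(0.0068/0.032) = +0.020 V.

0.020 V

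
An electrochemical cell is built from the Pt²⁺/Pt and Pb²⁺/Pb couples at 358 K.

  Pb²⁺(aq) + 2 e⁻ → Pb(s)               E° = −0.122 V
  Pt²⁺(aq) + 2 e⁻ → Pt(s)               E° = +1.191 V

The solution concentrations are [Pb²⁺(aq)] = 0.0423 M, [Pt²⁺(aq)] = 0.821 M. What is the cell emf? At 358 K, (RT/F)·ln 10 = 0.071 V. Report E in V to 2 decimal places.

Pt²⁺/Pt is reduced (cathode, E° = +1.191 V) and Pb²⁺/Pb is oxidized (anode).
E°cell = E°cat − E°an = +1.191 − (−0.122) = +1.313 V; n = 2.
Balancing gives Pt²⁺(aq) + Pb(s) → Pt(s) + Pb²⁺(aq); hence Q = [Pb²⁺(aq)] / [Pt²⁺(aq)] = 0.0515 (log Q = −1.288).
E = E° − (0.071/n)·log Q = +1.313 − (0.071/2)(−1.288) = +1.36 V.

+1.36 V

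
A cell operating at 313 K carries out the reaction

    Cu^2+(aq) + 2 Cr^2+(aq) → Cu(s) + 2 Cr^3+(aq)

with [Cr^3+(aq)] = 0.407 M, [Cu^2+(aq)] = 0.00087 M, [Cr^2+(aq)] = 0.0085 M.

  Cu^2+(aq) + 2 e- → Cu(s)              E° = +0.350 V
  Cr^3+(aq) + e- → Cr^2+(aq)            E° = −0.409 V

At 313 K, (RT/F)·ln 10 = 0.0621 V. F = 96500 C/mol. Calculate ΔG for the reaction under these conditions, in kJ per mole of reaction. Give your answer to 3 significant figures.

With Cu²⁺/Cu reduced at the cathode, E°cell = +0.350 − (−0.409) = +0.759 V and n = 2.
Here Q = [Cr^3+(aq)]^2 / ([Cu^2+(aq)]·[Cr^2+(aq)]^2) = 2.64×10^6 (log Q = 6.421), giving E = +0.759 − (0.0621/2)·(6.421) = +0.5596 V.
ΔG = −nFE = −(2)(96500)(+0.5596) J/mol = −108 kJ/mol.

−108 kJ/mol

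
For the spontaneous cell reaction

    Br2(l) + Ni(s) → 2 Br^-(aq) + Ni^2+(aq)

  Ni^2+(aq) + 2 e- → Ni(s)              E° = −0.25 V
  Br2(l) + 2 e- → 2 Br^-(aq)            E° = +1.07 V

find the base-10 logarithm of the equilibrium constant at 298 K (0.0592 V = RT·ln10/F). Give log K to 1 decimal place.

The Br₂/Br⁻ couple is reduced (cathode); E°cell = +1.07 − (−0.25) = +1.32 V with n = 2.
At equilibrium E = 0, so log K = nE°cell / 0.0592 = (2)(+1.32) / 0.0592 = 44.6.

log K = 44.6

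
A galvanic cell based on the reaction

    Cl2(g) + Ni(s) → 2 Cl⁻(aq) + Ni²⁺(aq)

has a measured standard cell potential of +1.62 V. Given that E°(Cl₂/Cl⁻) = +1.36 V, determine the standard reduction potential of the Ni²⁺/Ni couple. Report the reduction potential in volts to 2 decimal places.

−0.26 V

In the reaction as written the Cl₂/Cl⁻ couple is reduced (cathode) and Ni²⁺/Ni is oxidized (anode), so E°cell = E°(Cl₂/Cl⁻) − E°(Ni²⁺/Ni).
E°(Ni²⁺/Ni) = E°(cathode) − E°cell = +1.36 − (+1.62) = −0.26 V.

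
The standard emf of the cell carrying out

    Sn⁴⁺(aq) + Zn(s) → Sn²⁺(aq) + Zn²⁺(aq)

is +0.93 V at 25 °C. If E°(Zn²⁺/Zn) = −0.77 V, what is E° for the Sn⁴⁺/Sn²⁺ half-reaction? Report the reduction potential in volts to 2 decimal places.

+0.16 V

In the reaction as written the Sn⁴⁺/Sn²⁺ couple is reduced (cathode) and Zn²⁺/Zn is oxidized (anode), so E°cell = E°(Sn⁴⁺/Sn²⁺) − E°(Zn²⁺/Zn).
E°(Sn⁴⁺/Sn²⁺) = E°cell + E°(anode) = +0.93 + (−0.77) = +0.16 V.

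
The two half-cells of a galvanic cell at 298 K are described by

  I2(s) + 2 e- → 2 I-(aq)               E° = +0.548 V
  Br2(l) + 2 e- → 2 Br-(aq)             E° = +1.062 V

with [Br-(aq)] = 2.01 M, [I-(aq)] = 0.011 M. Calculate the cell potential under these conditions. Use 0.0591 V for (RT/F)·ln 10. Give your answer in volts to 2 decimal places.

The Br₂/Br⁻ couple has the more positive E°, so it is the cathode; I₂/I⁻ is the anode.
E°cell = E°cat − E°an = +1.062 − (+0.548) = +0.514 V; n = 2.
The balanced reaction is Br2(l) + 2 I-(aq) → 2 Br-(aq) + I2(s), so Q = [Br-(aq)]^2 / [I-(aq)]^2 = 3.34×10^4 and log Q = 4.524.
By the Nernst equation, E = +0.514 − (0.0591/2)·(4.524) = +0.38 V.

+0.38 V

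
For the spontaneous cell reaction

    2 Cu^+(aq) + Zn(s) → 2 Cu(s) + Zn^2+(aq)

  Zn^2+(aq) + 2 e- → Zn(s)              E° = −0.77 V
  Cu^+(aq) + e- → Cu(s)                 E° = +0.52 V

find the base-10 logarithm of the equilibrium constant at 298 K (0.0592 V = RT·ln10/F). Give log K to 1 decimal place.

log K = 43.6

The Cu⁺/Cu couple is reduced (cathode); E°cell = +0.52 − (−0.77) = +1.29 V with n = 2.
At equilibrium E = 0, so log K = nE°cell / 0.0592 = (2)(+1.29) / 0.0592 = 43.6.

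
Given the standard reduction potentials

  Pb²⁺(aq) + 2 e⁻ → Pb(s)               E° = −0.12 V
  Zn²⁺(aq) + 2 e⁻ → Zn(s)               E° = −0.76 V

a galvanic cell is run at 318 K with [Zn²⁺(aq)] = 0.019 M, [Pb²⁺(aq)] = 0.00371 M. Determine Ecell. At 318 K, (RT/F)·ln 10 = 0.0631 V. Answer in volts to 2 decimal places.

+0.62 V

The Pb²⁺/Pb couple has the more positive E°, so it is the cathode; Zn²⁺/Zn is the anode.
E°cell = E°cat − E°an = −0.12 − (−0.76) = +0.64 V; n = 2.
For the overall reaction Pb²⁺(aq) + Zn(s) → Pb(s) + Zn²⁺(aq), Q = [Zn²⁺(aq)] / [Pb²⁺(aq)] = 5.12, giving log Q = 0.709.
By the Nernst equation, E = +0.64 − (0.0631/2)·(0.709) = +0.62 V.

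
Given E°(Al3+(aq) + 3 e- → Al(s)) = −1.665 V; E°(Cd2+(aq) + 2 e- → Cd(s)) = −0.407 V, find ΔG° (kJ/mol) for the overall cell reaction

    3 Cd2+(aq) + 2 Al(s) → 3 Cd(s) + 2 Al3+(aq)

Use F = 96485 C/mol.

In the reaction as written Cd2+(aq) is reduced, so the Cd²⁺/Cd couple is the cathode and Al³⁺/Al is the anode.
E°cell = −0.407 − (−1.665) = +1.258 V; balancing electrons gives n = 6.
ΔG° = −nFE°cell = −(6)(96485)(+1.258) J/mol = −728 kJ/mol.

−728 kJ/mol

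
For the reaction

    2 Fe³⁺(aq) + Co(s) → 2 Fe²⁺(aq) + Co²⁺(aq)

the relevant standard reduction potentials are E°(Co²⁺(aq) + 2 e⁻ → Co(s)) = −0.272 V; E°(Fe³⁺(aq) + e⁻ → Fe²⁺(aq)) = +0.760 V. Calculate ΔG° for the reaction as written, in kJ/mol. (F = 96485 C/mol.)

In the reaction as written Fe³⁺(aq) is reduced, so the Fe³⁺/Fe²⁺ couple is the cathode and Co²⁺/Co is the anode.
E°cell = +0.760 − (−0.272) = +1.032 V; balancing electrons gives n = 2.
ΔG° = −nFE°cell = −(2)(96485)(+1.032) J/mol = −199 kJ/mol.

−199 kJ/mol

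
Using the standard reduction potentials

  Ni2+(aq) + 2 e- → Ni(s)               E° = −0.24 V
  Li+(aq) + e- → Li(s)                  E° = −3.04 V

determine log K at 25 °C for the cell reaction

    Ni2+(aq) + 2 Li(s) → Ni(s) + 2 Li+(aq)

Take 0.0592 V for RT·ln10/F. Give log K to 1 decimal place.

log K = 94.6

The Ni²⁺/Ni couple is reduced (cathode); E°cell = −0.24 − (−3.04) = +2.80 V with n = 2.
At equilibrium E = 0, so log K = nE°cell / 0.0592 = (2)(+2.80) / 0.0592 = 94.6.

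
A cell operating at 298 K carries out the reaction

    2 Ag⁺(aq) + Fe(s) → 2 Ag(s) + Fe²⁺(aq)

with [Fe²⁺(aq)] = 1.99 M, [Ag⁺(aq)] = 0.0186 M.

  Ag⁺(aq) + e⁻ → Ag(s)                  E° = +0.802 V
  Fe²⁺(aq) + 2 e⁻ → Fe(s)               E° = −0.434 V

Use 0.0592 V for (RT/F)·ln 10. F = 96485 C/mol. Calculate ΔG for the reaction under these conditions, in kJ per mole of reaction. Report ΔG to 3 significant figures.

E°cell = +0.802 − (−0.434) = +1.236 V; the balanced reaction transfers n = 2 electrons.
Q = [Fe²⁺(aq)] / [Ag⁺(aq)]^2 = 5.75×10^3, so log Q = 3.760 and E = +1.236 − (0.0592/2)(3.760) = +1.1247 V.
Finally ΔG = −nFE = −(2)(96485 C/mol)(+1.1247 V) = −217 kJ/mol.

−217 kJ/mol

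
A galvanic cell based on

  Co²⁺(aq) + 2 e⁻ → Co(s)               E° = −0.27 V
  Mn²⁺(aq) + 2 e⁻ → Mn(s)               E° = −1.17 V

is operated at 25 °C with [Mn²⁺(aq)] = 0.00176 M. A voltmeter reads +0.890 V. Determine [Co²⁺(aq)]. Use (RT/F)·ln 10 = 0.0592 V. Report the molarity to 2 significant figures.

Co²⁺/Co is the cathode (higher E°); E°cell = −0.27 − (−1.17) = +0.90 V with n = 2.
From the Nernst equation, log Q = n(E° − E)/0.0592 = 2·(+0.90 − (+0.890))/0.0592 = 0.338.
The balanced reaction is Co²⁺(aq) + Mn(s) → Co(s) + Mn²⁺(aq), so Q = [Mn²⁺(aq)] / [Co²⁺(aq)].
Solving for the unknown gives log [Co²⁺(aq)] = −3.092, so [Co²⁺(aq)] ≈ 0.00081 M.

0.00081 M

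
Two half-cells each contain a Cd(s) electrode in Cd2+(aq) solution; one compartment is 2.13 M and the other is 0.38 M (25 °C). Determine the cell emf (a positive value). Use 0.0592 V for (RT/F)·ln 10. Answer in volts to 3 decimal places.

0.022 V

For a concentration cell E°cell = 0, since both electrodes use the same couple.
The compartment with the higher Cd2+(aq) concentration (2.13 M) acts as the cathode; ions are reduced there and produced at the dilute (0.38 M) anode.
With n = 2, Ecell = −(0.0592/2)·log([dilute]/[conc]) = −(0.0592/2)·log(0.38/2.13) = +0.022 V.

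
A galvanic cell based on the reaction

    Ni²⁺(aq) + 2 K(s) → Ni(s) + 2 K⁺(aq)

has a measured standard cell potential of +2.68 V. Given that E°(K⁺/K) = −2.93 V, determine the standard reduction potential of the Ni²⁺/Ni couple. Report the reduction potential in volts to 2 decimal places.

In the reaction as written the Ni²⁺/Ni couple is reduced (cathode) and K⁺/K is oxidized (anode), so E°cell = E°(Ni²⁺/Ni) − E°(K⁺/K).
E°(Ni²⁺/Ni) = E°cell + E°(anode) = +2.68 + (−2.93) = −0.25 V.

−0.25 V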